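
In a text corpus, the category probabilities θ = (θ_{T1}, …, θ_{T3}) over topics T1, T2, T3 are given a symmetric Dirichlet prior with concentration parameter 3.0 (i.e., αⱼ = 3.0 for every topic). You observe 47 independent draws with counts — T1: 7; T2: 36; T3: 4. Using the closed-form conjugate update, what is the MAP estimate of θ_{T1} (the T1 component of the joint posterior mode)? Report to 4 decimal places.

0.1698

The Dirichlet prior is conjugate to the Multinomial likelihood: each posterior αⱼ = prior αⱼ + observed count nⱼ.
Posterior concentration: (10.0, 39.0, 7.0), total = 56.0.
Joint mode component: (α_{T1}−1)/(Σα−K) = 9.0/53.0 = 0.1698.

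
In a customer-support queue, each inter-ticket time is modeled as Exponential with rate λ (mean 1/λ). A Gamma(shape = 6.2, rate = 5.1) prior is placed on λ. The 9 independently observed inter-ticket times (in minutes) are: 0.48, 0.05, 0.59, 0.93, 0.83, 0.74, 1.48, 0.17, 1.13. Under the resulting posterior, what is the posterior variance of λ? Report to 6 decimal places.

With a Gamma(shape α, rate β) prior on the exponential rate λ, the posterior after n observations with total T = Σxᵢ is Gamma(α+n, β+T).
Sum of observations T = 6.40 minutes; n = 9.
Posterior: Gamma(6.2+9, 5.1+6.40) = Gamma(15.2, 11.50).
Var = α/β² = 0.114934.

0.114934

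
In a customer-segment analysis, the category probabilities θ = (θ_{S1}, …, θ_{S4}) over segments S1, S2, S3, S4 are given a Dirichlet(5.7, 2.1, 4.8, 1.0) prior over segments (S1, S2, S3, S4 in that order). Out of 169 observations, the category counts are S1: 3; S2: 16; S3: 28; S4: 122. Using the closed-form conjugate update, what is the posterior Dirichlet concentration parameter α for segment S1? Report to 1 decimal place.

8.7

The Dirichlet prior is conjugate to the Multinomial likelihood: each posterior αⱼ = prior αⱼ + observed count nⱼ.
Posterior concentration: (8.7, 18.1, 32.8, 123.0), total = 182.6.
α_{S1} = 5.7 + 3 = 8.7.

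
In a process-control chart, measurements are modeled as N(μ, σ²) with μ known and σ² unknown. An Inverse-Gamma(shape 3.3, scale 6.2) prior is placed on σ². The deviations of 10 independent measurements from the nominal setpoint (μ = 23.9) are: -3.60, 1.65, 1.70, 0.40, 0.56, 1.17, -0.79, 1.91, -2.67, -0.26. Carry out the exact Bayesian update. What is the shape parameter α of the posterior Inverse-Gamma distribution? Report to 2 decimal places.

8.30

With known mean μ and an Inverse-Gamma(α, β) prior on σ², the Normal likelihood is conjugate: posterior is Inv-Gamma(α + n/2, β + Σ(xᵢ−μ)²/2).
Σ(xᵢ−μ)² = (-3.60)² + (1.65)² + (1.70)² + (0.40)² + (0.56)² + (1.17)² + (-0.79)² + (1.91)² + (-2.67)² + (-0.26)² = 31.8837.
Posterior: Inv-Gamma(3.3 + 10/2, 6.2 + 31.8837/2) = Inv-Gamma(8.30, 22.14185).
Posterior α = 8.30.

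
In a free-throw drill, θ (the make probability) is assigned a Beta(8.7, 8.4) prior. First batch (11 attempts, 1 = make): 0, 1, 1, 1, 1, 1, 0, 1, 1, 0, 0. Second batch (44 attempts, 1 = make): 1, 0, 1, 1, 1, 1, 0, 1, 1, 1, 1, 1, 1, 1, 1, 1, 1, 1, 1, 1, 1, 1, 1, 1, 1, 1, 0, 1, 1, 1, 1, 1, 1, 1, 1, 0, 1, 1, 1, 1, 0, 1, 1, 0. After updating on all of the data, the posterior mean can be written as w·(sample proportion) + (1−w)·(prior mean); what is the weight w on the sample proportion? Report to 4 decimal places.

0.7628

The Beta prior is conjugate to a Binomial/Bernoulli likelihood; the update adds successes to α and failures to β.
Total number of attempts: n = 11 + 44 = 55.
Posterior mean = (α₀+k)/(α₀+β₀+n) = [n/(α₀+β₀+n)]·(k/n) + [(α₀+β₀)/(α₀+β₀+n)]·α₀/(α₀+β₀), so only n and the prior enter the weight.
The weight on the data is w = n/(α₀+β₀+n) = 55/(8.7+8.4+55) = 55/72.1 = 0.7628.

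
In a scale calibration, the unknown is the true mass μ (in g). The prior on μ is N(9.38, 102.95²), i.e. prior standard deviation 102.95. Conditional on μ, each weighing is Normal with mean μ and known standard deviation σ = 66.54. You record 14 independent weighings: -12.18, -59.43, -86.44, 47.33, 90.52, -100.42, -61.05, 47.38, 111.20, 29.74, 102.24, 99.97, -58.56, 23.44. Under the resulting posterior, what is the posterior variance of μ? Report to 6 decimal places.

307.091790

For Normal data with known variance σ², a Normal(μ₀, σ₀²) prior on μ is conjugate. Posterior precision = 1/σ₀² + n/σ²; posterior mean is the precision-weighted average of μ₀ and x̄.
σ₀² = 102.95² = 10598.7025, σ² = 66.54² = 4427.5716; σ² + n·σ₀² = 4427.5716 + 14·10598.7025 = 152809.4066.
Posterior precision = 1/σ₀² + n/σ² = 1/10598.7025 + 14/4427.5716 = (σ² + n·σ₀²)/(σ₀²σ²) = 152809.4066/(10598.7025·4427.5716); posterior variance σₙ² = σ₀²σ²/(σ² + n·σ₀²) = 10598.7025·4427.5716/152809.4066 = 307.091790.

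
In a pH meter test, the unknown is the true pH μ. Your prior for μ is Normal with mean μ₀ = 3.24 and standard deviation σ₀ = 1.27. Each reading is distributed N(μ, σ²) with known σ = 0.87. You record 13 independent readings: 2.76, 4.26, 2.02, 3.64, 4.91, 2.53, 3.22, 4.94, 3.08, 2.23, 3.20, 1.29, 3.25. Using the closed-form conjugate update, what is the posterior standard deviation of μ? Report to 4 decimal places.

0.2371

For Normal data with known variance σ², a Normal(μ₀, σ₀²) prior on μ is conjugate. Posterior precision = 1/σ₀² + n/σ²; posterior mean is the precision-weighted average of μ₀ and x̄.
σ₀² = 1.27² = 1.6129, σ² = 0.87² = 0.7569; σ² + n·σ₀² = 0.7569 + 13·1.6129 = 21.7246.
Posterior precision = 1/σ₀² + n/σ² = 1/1.6129 + 13/0.7569 = (σ² + n·σ₀²)/(σ₀²σ²) = 21.7246/(1.6129·0.7569); posterior variance σₙ² = σ₀²σ²/(σ² + n·σ₀²) = 1.6129·0.7569/21.7246 = 0.056195.
Posterior SD = √σₙ² = √(1.6129·0.7569/21.7246) = 0.2371.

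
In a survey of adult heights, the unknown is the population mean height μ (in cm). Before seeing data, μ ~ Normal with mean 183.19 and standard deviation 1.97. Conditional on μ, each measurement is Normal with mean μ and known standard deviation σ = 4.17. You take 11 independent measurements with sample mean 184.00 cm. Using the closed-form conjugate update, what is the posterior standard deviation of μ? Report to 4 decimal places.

For Normal data with known variance σ², a Normal(μ₀, σ₀²) prior on μ is conjugate. Posterior precision = 1/σ₀² + n/σ²; posterior mean is the precision-weighted average of μ₀ and x̄.
σ₀² = 1.97² = 3.8809, σ² = 4.17² = 17.3889; σ² + n·σ₀² = 17.3889 + 11·3.8809 = 60.0788.
Posterior precision = 1/σ₀² + n/σ² = 1/3.8809 + 11/17.3889 = (σ² + n·σ₀²)/(σ₀²σ²) = 60.0788/(3.8809·17.3889); posterior variance σₙ² = σ₀²σ²/(σ² + n·σ₀²) = 3.8809·17.3889/60.0788 = 1.123268.
Posterior SD = √σₙ² = √(3.8809·17.3889/60.0788) = 1.0598.

1.0598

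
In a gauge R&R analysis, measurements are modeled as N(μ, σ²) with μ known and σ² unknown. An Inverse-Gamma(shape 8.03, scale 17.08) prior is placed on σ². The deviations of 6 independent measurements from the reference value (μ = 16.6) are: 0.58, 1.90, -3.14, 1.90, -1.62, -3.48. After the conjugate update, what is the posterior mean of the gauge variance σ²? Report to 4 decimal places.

3.3056

With known mean μ and an Inverse-Gamma(α, β) prior on σ², the Normal likelihood is conjugate: posterior is Inv-Gamma(α + n/2, β + Σ(xᵢ−μ)²/2).
Σ(xᵢ−μ)² = (0.58)² + (1.90)² + (-3.14)² + (1.90)² + (-1.62)² + (-3.48)² = 32.1508.
Posterior: Inv-Gamma(8.03 + 6/2, 17.08 + 32.1508/2) = Inv-Gamma(11.03, 33.15540).
E[σ²|data] = β/(α−1) = 33.15540/10.03 = 3.3056.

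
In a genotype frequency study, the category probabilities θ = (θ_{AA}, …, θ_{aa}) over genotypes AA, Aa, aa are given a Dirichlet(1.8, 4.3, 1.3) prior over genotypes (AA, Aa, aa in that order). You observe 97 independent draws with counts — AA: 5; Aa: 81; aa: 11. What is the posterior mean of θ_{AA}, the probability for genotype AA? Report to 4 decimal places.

The Dirichlet prior is conjugate to the Multinomial likelihood: each posterior αⱼ = prior αⱼ + observed count nⱼ.
Posterior concentration: (6.8, 85.3, 12.3), total = 104.4.
E[θ_{AA}|data] = α_{AA}/Σα = 6.8/104.4 = 0.0651.

0.0651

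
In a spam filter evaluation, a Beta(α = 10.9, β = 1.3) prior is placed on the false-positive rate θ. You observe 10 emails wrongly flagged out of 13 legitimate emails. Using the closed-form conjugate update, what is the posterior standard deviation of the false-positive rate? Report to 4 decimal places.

The Beta prior is conjugate to a Binomial/Bernoulli likelihood; the update adds successes to α and failures to β.
Posterior: Beta(α+k, β+n−k) = Beta(10.9+10, 1.3+3) = Beta(20.9, 4.3).
Var = αβ/((α+β)²(α+β+1)) = 20.9·4.3/(25.2²·26.2) = 0.00540147; SD = √0.00540147 = 0.0735.

0.0735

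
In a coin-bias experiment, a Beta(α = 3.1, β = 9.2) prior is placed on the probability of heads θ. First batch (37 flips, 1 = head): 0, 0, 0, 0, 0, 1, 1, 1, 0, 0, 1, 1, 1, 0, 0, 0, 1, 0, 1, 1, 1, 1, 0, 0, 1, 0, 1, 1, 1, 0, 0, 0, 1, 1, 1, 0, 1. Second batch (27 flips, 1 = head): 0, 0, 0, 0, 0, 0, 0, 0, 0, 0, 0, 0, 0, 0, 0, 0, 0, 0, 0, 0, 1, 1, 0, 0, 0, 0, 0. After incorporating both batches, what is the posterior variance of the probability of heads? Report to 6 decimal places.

The Beta prior is conjugate to a Binomial/Bernoulli likelihood; the update adds successes to α and failures to β.
After batch 1: Beta(3.1+19, 9.2+18) = Beta(22.1, 27.2).
After batch 2: Beta(22.1+2, 27.2+25) = Beta(24.1, 52.2).
Var = αβ/((α+β)²(α+β+1)) = 24.1·52.2/(76.3²·77.3) = 0.002795.

0.002795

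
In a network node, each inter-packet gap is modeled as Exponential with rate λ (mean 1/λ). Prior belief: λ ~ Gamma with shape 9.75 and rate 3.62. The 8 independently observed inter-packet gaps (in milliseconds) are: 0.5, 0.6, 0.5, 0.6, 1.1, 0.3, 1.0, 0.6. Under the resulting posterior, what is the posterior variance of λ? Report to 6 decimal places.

With a Gamma(shape α, rate β) prior on the exponential rate λ, the posterior after n observations with total T = Σxᵢ is Gamma(α+n, β+T).
Sum of observations T = 5.2 milliseconds; n = 8.
Posterior: Gamma(9.75+8, 3.62+5.2) = Gamma(17.75, 8.82).
Var = α/β² = 0.228171.

0.228171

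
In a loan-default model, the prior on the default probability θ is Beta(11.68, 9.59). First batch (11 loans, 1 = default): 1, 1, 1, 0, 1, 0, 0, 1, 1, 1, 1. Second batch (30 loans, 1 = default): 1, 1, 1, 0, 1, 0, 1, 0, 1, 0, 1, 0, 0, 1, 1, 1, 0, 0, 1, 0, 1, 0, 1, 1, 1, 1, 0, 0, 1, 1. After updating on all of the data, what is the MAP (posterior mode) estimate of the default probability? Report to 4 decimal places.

The Beta prior is conjugate to a Binomial/Bernoulli likelihood; the update adds successes to α and failures to β.
After batch 1: Beta(11.68+8, 9.59+3) = Beta(19.68, 12.59).
After batch 2: Beta(19.68+18, 12.59+12) = Beta(37.68, 24.59).
Mode of Beta(a,b) for a,b>1 is (a−1)/(a+b−2) = 36.68/60.27 = 0.6086.

0.6086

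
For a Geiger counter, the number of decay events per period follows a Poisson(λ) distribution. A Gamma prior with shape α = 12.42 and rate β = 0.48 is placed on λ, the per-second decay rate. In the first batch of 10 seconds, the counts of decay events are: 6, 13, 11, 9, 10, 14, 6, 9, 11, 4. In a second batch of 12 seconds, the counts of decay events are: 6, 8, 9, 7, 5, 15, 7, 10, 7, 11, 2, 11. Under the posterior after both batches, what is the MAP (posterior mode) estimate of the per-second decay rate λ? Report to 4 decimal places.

9.0044

With a Gamma(shape α, rate β) prior, the Poisson likelihood is conjugate: the posterior is Gamma(α + ΣXᵢ, β + n).
Batch 1: sum of counts S = 93 over n = 10 seconds.
After batch 1: Gamma(α+S, β+n) = Gamma(12.42+93, 0.48+10) = Gamma(105.42, 10.48).
Batch 2: sum of counts S = 98 over n = 12 seconds.
After batch 2: Gamma(α+S, β+n) = Gamma(105.42+98, 10.48+12) = Gamma(203.42, 22.48).
Mode of Gamma(α,β) for α≥1 is (α−1)/β = 202.42/22.48 = 9.0044.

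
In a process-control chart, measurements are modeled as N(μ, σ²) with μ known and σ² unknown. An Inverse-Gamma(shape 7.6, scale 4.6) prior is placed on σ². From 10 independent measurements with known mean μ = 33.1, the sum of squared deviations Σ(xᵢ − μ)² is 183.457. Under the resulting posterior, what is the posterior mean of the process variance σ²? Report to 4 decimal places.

With known mean μ and an Inverse-Gamma(α, β) prior on σ², the Normal likelihood is conjugate: posterior is Inv-Gamma(α + n/2, β + Σ(xᵢ−μ)²/2).
Posterior: Inv-Gamma(7.6 + 10/2, 4.6 + 183.457/2) = Inv-Gamma(12.60, 96.3285).
E[σ²|data] = β/(α−1) = 96.3285/11.60 = 8.3042.

8.3042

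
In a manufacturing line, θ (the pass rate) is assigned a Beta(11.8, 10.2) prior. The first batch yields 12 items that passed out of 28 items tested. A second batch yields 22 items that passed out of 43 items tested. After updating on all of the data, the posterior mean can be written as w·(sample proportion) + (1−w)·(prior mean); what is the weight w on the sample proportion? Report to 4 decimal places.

0.7634

The Beta prior is conjugate to a Binomial/Bernoulli likelihood; the update adds successes to α and failures to β.
Total number of items tested: n = 28 + 43 = 71.
Posterior mean = (α₀+k)/(α₀+β₀+n) = [n/(α₀+β₀+n)]·(k/n) + [(α₀+β₀)/(α₀+β₀+n)]·α₀/(α₀+β₀), so only n and the prior enter the weight.
The weight on the data is w = n/(α₀+β₀+n) = 71/(11.8+10.2+71) = 71/93.0 = 0.7634.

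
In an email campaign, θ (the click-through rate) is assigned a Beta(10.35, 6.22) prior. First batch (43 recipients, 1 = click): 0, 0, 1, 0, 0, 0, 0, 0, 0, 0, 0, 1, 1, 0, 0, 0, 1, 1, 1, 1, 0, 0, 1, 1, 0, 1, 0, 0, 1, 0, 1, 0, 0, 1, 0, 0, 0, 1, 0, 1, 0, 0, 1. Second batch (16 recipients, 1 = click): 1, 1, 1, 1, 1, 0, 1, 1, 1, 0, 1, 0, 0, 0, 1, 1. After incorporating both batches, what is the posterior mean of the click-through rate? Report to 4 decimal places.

The Beta prior is conjugate to a Binomial/Bernoulli likelihood; the update adds successes to α and failures to β.
After batch 1: Beta(10.35+16, 6.22+27) = Beta(26.35, 33.22).
After batch 2: Beta(26.35+11, 33.22+5) = Beta(37.35, 38.22).
Posterior mean = α/(α+β) = 37.35/75.57 = 0.4942.

0.4942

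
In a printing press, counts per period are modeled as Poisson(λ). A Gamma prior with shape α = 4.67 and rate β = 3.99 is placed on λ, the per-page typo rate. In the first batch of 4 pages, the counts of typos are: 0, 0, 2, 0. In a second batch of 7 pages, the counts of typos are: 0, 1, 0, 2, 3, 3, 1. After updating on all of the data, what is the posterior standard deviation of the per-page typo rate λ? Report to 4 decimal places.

With a Gamma(shape α, rate β) prior, the Poisson likelihood is conjugate: the posterior is Gamma(α + ΣXᵢ, β + n).
Batch 1: sum of counts S = 2 over n = 4 pages.
After batch 1: Gamma(α+S, β+n) = Gamma(4.67+2, 3.99+4) = Gamma(6.67, 7.99).
Batch 2: sum of counts S = 10 over n = 7 pages.
After batch 2: Gamma(α+S, β+n) = Gamma(6.67+10, 7.99+7) = Gamma(16.67, 14.99).
SD = √α/β = √16.67/14.99 = 0.2724.

0.2724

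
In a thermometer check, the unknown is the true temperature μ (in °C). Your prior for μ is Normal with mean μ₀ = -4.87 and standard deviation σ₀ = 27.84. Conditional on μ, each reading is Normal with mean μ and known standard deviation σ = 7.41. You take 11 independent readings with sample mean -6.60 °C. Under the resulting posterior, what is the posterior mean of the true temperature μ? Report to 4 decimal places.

-6.5889

For Normal data with known variance σ², a Normal(μ₀, σ₀²) prior on μ is conjugate. Posterior precision = 1/σ₀² + n/σ²; posterior mean is the precision-weighted average of μ₀ and x̄.
n·x̄ = 11·(-6.60) = -72.6.
σ₀² = 27.84² = 775.0656, σ² = 7.41² = 54.9081; σ² + n·σ₀² = 54.9081 + 11·775.0656 = 8580.6297.
Posterior mean = (μ₀/σ₀² + n·x̄/σ²)/(1/σ₀² + n/σ²) = (σ²·μ₀ + σ₀²·n·x̄)/(σ² + n·σ₀²) = (54.9081·(-4.87) + 775.0656·(-72.6))/8580.6297 = -56537.165007/8580.6297 = -6.5889.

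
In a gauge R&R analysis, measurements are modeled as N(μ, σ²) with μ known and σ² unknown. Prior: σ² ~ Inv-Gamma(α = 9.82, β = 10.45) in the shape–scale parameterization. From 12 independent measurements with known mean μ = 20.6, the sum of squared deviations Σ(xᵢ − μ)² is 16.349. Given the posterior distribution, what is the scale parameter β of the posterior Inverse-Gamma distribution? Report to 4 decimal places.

With known mean μ and an Inverse-Gamma(α, β) prior on σ², the Normal likelihood is conjugate: posterior is Inv-Gamma(α + n/2, β + Σ(xᵢ−μ)²/2).
Posterior: Inv-Gamma(9.82 + 12/2, 10.45 + 16.349/2) = Inv-Gamma(15.82, 18.6245).
Posterior β = 18.6245.

18.6245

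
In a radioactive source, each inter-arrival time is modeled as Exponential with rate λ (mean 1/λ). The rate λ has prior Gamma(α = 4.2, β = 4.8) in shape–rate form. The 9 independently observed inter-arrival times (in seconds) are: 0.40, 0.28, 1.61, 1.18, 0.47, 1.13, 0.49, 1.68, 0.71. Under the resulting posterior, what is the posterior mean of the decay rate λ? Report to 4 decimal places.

With a Gamma(shape α, rate β) prior on the exponential rate λ, the posterior after n observations with total T = Σxᵢ is Gamma(α+n, β+T).
Sum of observations T = 7.95 seconds; n = 9.
Posterior: Gamma(4.2+9, 4.8+7.95) = Gamma(13.2, 12.75).
Posterior mean of λ = α/β = 13.2/12.75 = 1.0353.

1.0353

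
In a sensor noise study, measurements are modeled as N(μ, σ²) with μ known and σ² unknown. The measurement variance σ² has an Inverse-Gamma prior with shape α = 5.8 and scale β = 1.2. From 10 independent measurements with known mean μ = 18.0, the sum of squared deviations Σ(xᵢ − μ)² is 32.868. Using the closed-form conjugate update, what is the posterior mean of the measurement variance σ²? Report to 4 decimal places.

1.7994

With known mean μ and an Inverse-Gamma(α, β) prior on σ², the Normal likelihood is conjugate: posterior is Inv-Gamma(α + n/2, β + Σ(xᵢ−μ)²/2).
Posterior: Inv-Gamma(5.8 + 10/2, 1.2 + 32.868/2) = Inv-Gamma(10.80, 17.6340).
E[σ²|data] = β/(α−1) = 17.6340/9.80 = 1.7994.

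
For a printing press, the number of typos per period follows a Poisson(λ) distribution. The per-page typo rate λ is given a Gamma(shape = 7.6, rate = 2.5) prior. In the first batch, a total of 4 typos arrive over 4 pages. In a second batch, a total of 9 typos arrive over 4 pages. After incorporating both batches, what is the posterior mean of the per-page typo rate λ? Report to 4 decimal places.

1.9619

With a Gamma(shape α, rate β) prior, the Poisson likelihood is conjugate: the posterior is Gamma(α + ΣXᵢ, β + n).
After batch 1: Gamma(α+S, β+n) = Gamma(7.6+4, 2.5+4) = Gamma(11.6, 6.5).
After batch 2: Gamma(α+S, β+n) = Gamma(11.6+9, 6.5+4) = Gamma(20.6, 10.5).
Posterior mean = α/β = 20.6/10.5 = 1.9619.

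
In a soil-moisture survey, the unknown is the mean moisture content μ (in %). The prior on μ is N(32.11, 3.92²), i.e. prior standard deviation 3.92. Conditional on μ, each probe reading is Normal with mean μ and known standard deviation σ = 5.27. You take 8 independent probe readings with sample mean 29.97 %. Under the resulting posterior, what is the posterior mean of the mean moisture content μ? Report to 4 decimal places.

For Normal data with known variance σ², a Normal(μ₀, σ₀²) prior on μ is conjugate. Posterior precision = 1/σ₀² + n/σ²; posterior mean is the precision-weighted average of μ₀ and x̄.
n·x̄ = 8·29.97 = 239.76.
σ₀² = 3.92² = 15.3664, σ² = 5.27² = 27.7729; σ² + n·σ₀² = 27.7729 + 8·15.3664 = 150.7041.
Posterior mean = (μ₀/σ₀² + n·x̄/σ²)/(1/σ₀² + n/σ²) = (σ²·μ₀ + σ₀²·n·x̄)/(σ² + n·σ₀²) = (27.7729·32.11 + 15.3664·239.76)/150.7041 = 4576.035883/150.7041 = 30.3644.

30.3644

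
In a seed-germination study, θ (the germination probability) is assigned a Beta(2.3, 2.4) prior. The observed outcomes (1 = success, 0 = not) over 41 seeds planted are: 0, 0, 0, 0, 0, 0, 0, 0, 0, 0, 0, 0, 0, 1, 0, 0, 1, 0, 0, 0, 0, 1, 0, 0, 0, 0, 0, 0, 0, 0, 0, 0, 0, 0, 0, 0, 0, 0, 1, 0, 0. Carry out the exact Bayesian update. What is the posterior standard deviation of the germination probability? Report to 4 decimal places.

The Beta prior is conjugate to a Binomial/Bernoulli likelihood; the update adds successes to α and failures to β.
Posterior: Beta(α+k, β+n−k) = Beta(2.3+4, 2.4+37) = Beta(6.3, 39.4).
Var = αβ/((α+β)²(α+β+1)) = 6.3·39.4/(45.7²·46.7) = 0.00254500; SD = √0.00254500 = 0.0504.

0.0504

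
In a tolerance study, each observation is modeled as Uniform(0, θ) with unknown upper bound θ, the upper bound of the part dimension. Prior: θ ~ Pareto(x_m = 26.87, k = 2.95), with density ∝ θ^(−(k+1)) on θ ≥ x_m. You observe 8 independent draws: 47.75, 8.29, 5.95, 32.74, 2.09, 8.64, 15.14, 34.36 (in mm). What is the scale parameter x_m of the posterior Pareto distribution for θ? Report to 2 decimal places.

A Pareto(scale x_m, shape k) prior on the upper bound θ of Uniform(0, θ) is conjugate: posterior is Pareto(max(x_m, max xᵢ), k + n).
Sample maximum = 47.75; prior scale x_m = 26.87 → posterior scale = max = 47.75.
Posterior shape = 2.95 + 8 = 10.95.
Posterior scale x_m = 47.75.

47.75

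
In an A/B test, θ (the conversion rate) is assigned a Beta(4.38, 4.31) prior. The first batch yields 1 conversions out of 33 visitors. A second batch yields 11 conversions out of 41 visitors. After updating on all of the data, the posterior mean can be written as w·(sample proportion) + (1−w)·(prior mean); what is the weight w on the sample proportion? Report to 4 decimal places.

The Beta prior is conjugate to a Binomial/Bernoulli likelihood; the update adds successes to α and failures to β.
Total number of visitors: n = 33 + 41 = 74.
Posterior mean = (α₀+k)/(α₀+β₀+n) = [n/(α₀+β₀+n)]·(k/n) + [(α₀+β₀)/(α₀+β₀+n)]·α₀/(α₀+β₀), so only n and the prior enter the weight.
The weight on the data is w = n/(α₀+β₀+n) = 74/(4.38+4.31+74) = 74/82.69 = 0.8949.

0.8949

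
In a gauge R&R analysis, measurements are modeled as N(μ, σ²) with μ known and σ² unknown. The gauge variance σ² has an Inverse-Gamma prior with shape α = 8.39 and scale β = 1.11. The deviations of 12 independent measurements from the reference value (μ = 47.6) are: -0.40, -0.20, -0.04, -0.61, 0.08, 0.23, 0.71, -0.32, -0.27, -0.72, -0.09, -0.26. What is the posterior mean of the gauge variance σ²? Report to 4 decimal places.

0.1541

With known mean μ and an Inverse-Gamma(α, β) prior on σ², the Normal likelihood is conjugate: posterior is Inv-Gamma(α + n/2, β + Σ(xᵢ−μ)²/2).
Σ(xᵢ−μ)² = (-0.40)² + (-0.20)² + (-0.04)² + (-0.61)² + (0.08)² + (0.23)² + (0.71)² + (-0.32)² + (-0.27)² + (-0.72)² + (-0.09)² + (-0.26)² = 1.9065.
Posterior: Inv-Gamma(8.39 + 12/2, 1.11 + 1.9065/2) = Inv-Gamma(14.39, 2.06325).
E[σ²|data] = β/(α−1) = 2.06325/13.39 = 0.1541.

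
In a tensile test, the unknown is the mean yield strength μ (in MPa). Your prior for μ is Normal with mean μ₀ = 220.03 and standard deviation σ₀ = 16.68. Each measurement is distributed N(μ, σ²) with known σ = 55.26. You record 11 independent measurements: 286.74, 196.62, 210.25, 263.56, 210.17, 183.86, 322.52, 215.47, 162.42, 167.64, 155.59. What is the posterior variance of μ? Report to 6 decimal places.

For Normal data with known variance σ², a Normal(μ₀, σ₀²) prior on μ is conjugate. Posterior precision = 1/σ₀² + n/σ²; posterior mean is the precision-weighted average of μ₀ and x̄.
σ₀² = 16.68² = 278.2224, σ² = 55.26² = 3053.6676; σ² + n·σ₀² = 3053.6676 + 11·278.2224 = 6114.114.
Posterior precision = 1/σ₀² + n/σ² = 1/278.2224 + 11/3053.6676 = (σ² + n·σ₀²)/(σ₀²σ²) = 6114.114/(278.2224·3053.6676); posterior variance σₙ² = σ₀²σ²/(σ² + n·σ₀²) = 278.2224·3053.6676/6114.114 = 138.956966.

138.956966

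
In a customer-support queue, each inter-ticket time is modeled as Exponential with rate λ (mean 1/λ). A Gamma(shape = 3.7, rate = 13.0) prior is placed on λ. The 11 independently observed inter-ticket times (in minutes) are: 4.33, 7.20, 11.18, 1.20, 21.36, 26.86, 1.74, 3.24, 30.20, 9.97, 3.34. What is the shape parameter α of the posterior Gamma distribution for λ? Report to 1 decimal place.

14.7

With a Gamma(shape α, rate β) prior on the exponential rate λ, the posterior after n observations with total T = Σxᵢ is Gamma(α+n, β+T).
Sum of observations T = 120.62 minutes; n = 11.
Posterior: Gamma(3.7+11, 13.0+120.62) = Gamma(14.7, 133.62).
Posterior α = 14.7.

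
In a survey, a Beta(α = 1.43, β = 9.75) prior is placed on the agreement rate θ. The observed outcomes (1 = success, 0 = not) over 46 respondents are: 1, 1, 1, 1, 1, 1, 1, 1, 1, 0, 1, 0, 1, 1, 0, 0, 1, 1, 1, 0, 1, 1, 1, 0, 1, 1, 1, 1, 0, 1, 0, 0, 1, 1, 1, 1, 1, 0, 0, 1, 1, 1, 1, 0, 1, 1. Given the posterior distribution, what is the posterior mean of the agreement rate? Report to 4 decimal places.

The Beta prior is conjugate to a Binomial/Bernoulli likelihood; the update adds successes to α and failures to β.
Posterior: Beta(α+k, β+n−k) = Beta(1.43+34, 9.75+12) = Beta(35.43, 21.75).
Posterior mean = α/(α+β) = 35.43/57.18 = 0.6196.

0.6196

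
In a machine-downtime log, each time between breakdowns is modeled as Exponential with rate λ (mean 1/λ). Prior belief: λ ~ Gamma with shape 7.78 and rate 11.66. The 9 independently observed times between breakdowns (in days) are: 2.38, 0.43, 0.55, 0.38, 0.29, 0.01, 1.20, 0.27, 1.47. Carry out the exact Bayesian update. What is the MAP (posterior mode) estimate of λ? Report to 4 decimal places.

0.8466

With a Gamma(shape α, rate β) prior on the exponential rate λ, the posterior after n observations with total T = Σxᵢ is Gamma(α+n, β+T).
Sum of observations T = 6.98 days; n = 9.
Posterior: Gamma(7.78+9, 11.66+6.98) = Gamma(16.78, 18.64).
Mode = (α−1)/β = 0.8466.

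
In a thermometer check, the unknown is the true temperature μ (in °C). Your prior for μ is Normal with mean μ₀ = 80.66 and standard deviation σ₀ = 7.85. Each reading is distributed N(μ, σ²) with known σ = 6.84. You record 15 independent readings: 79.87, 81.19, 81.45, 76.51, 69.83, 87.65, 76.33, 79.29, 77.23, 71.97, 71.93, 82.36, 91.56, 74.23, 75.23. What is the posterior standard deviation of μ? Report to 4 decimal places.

For Normal data with known variance σ², a Normal(μ₀, σ₀²) prior on μ is conjugate. Posterior precision = 1/σ₀² + n/σ²; posterior mean is the precision-weighted average of μ₀ and x̄.
σ₀² = 7.85² = 61.6225, σ² = 6.84² = 46.7856; σ² + n·σ₀² = 46.7856 + 15·61.6225 = 971.1231.
Posterior precision = 1/σ₀² + n/σ² = 1/61.6225 + 15/46.7856 = (σ² + n·σ₀²)/(σ₀²σ²) = 971.1231/(61.6225·46.7856); posterior variance σₙ² = σ₀²σ²/(σ² + n·σ₀²) = 61.6225·46.7856/971.1231 = 2.968775.
Posterior SD = √σₙ² = √(61.6225·46.7856/971.1231) = 1.7230.

1.7230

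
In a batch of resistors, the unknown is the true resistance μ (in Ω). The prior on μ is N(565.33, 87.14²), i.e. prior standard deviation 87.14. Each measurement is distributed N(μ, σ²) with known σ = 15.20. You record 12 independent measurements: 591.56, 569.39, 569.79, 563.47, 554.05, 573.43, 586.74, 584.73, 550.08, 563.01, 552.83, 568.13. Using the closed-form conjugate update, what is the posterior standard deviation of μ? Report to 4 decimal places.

For Normal data with known variance σ², a Normal(μ₀, σ₀²) prior on μ is conjugate. Posterior precision = 1/σ₀² + n/σ²; posterior mean is the precision-weighted average of μ₀ and x̄.
σ₀² = 87.14² = 7593.3796, σ² = 15.20² = 231.04; σ² + n·σ₀² = 231.04 + 12·7593.3796 = 91351.5952.
Posterior precision = 1/σ₀² + n/σ² = 1/7593.3796 + 12/231.04 = (σ² + n·σ₀²)/(σ₀²σ²) = 91351.5952/(7593.3796·231.04); posterior variance σₙ² = σ₀²σ²/(σ² + n·σ₀²) = 7593.3796·231.04/91351.5952 = 19.204639.
Posterior SD = √σₙ² = √(7593.3796·231.04/91351.5952) = 4.3823.

4.3823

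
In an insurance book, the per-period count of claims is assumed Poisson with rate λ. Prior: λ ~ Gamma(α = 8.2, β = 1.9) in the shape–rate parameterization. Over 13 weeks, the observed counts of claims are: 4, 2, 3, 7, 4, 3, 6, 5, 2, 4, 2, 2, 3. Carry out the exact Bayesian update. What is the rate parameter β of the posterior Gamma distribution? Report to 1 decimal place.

14.9

With a Gamma(shape α, rate β) prior, the Poisson likelihood is conjugate: the posterior is Gamma(α + ΣXᵢ, β + n).
Sum of counts S = 47 over n = 13 weeks.
Posterior: Gamma(α+S, β+n) = Gamma(8.2+47, 1.9+13) = Gamma(55.2, 14.9).
Posterior β = 14.9.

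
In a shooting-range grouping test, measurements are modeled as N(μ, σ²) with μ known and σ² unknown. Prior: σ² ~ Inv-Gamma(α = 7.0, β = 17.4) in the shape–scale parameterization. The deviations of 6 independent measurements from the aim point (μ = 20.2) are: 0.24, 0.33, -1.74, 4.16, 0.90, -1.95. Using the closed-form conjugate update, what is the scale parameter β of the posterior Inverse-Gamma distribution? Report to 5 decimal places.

With known mean μ and an Inverse-Gamma(α, β) prior on σ², the Normal likelihood is conjugate: posterior is Inv-Gamma(α + n/2, β + Σ(xᵢ−μ)²/2).
Σ(xᵢ−μ)² = (0.24)² + (0.33)² + (-1.74)² + (4.16)² + (0.90)² + (-1.95)² = 25.1122.
Posterior: Inv-Gamma(7.0 + 6/2, 17.4 + 25.1122/2) = Inv-Gamma(10.00, 29.95610).
Posterior β = 29.95610.

29.95610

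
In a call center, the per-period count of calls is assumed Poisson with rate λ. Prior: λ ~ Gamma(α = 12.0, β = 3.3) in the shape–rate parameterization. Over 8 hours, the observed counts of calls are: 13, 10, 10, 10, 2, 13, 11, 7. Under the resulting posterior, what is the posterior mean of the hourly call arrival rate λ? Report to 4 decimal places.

7.7876

With a Gamma(shape α, rate β) prior, the Poisson likelihood is conjugate: the posterior is Gamma(α + ΣXᵢ, β + n).
Sum of counts S = 76 over n = 8 hours.
Posterior: Gamma(α+S, β+n) = Gamma(12.0+76, 3.3+8) = Gamma(88.0, 11.3).
Posterior mean = α/β = 88.0/11.3 = 7.7876.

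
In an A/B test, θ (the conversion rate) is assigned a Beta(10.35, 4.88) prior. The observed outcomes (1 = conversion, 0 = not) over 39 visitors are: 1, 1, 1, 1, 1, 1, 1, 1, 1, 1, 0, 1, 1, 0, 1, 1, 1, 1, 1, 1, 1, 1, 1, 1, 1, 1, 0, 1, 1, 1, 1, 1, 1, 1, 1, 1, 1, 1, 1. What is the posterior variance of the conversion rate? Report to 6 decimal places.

0.002249

The Beta prior is conjugate to a Binomial/Bernoulli likelihood; the update adds successes to α and failures to β.
Posterior: Beta(α+k, β+n−k) = Beta(10.35+36, 4.88+3) = Beta(46.35, 7.88).
Var = αβ/((α+β)²(α+β+1)) = 46.35·7.88/(54.23²·55.23) = 0.002249.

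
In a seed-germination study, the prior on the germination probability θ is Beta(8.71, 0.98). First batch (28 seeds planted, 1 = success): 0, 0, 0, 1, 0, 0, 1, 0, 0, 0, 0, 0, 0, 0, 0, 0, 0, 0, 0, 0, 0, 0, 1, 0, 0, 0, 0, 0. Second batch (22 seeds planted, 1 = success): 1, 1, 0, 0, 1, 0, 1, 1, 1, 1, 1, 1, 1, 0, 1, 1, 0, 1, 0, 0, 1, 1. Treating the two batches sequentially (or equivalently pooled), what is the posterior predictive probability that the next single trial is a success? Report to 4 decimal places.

0.4475

The Beta prior is conjugate to a Binomial/Bernoulli likelihood; the update adds successes to α and failures to β.
After batch 1: Beta(8.71+3, 0.98+25) = Beta(11.71, 25.98).
After batch 2: Beta(11.71+15, 25.98+7) = Beta(26.71, 32.98).
For a single future Bernoulli trial, P(success | data) = α/(α+β) = 0.4475.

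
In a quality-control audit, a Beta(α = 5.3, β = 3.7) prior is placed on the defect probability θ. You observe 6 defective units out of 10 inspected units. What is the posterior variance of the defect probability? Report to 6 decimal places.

0.012051

The Beta prior is conjugate to a Binomial/Bernoulli likelihood; the update adds successes to α and failures to β.
Posterior: Beta(α+k, β+n−k) = Beta(5.3+6, 3.7+4) = Beta(11.3, 7.7).
Var = αβ/((α+β)²(α+β+1)) = 11.3·7.7/(19.0²·20.0) = 0.012051.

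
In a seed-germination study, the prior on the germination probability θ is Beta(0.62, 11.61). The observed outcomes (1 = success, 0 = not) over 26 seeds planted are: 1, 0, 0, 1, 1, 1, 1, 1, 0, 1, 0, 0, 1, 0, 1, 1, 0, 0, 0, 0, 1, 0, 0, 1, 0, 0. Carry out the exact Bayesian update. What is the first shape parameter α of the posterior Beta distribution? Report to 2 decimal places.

The Beta prior is conjugate to a Binomial/Bernoulli likelihood; the update adds successes to α and failures to β.
Posterior: Beta(α+k, β+n−k) = Beta(0.62+12, 11.61+14) = Beta(12.62, 25.61).
Posterior α = 12.62.

12.62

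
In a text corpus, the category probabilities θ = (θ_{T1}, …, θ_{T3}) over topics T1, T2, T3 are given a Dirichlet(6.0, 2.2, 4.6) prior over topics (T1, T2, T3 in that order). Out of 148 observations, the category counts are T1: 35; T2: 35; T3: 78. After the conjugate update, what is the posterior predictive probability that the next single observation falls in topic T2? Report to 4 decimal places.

The Dirichlet prior is conjugate to the Multinomial likelihood: each posterior αⱼ = prior αⱼ + observed count nⱼ.
Posterior concentration: (41.0, 37.2, 82.6), total = 160.8.
P(next = T2 | data) = α_{T2}/Σα = 0.2313.

0.2313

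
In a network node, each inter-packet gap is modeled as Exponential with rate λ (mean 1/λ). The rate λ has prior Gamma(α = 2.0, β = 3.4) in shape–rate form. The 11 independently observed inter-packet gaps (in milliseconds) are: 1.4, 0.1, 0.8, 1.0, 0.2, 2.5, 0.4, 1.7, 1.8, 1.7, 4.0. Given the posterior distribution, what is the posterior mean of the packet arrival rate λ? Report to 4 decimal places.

With a Gamma(shape α, rate β) prior on the exponential rate λ, the posterior after n observations with total T = Σxᵢ is Gamma(α+n, β+T).
Sum of observations T = 15.6 milliseconds; n = 11.
Posterior: Gamma(2.0+11, 3.4+15.6) = Gamma(13.0, 19.0).
Posterior mean of λ = α/β = 13.0/19.0 = 0.6842.

0.6842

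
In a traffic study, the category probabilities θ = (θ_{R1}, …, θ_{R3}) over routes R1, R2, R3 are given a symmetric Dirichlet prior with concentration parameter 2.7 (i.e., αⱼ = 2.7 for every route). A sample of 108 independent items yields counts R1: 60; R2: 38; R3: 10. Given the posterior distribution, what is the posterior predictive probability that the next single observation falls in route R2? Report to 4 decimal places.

0.3506

The Dirichlet prior is conjugate to the Multinomial likelihood: each posterior αⱼ = prior αⱼ + observed count nⱼ.
Posterior concentration: (62.7, 40.7, 12.7), total = 116.1.
P(next = R2 | data) = α_{R2}/Σα = 0.3506.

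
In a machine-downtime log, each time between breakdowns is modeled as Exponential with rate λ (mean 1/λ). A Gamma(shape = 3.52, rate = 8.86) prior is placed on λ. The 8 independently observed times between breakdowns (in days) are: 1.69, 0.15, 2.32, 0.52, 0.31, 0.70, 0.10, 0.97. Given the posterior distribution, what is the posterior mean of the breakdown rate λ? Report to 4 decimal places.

0.7375

With a Gamma(shape α, rate β) prior on the exponential rate λ, the posterior after n observations with total T = Σxᵢ is Gamma(α+n, β+T).
Sum of observations T = 6.76 days; n = 8.
Posterior: Gamma(3.52+8, 8.86+6.76) = Gamma(11.52, 15.62).
Posterior mean of λ = α/β = 11.52/15.62 = 0.7375.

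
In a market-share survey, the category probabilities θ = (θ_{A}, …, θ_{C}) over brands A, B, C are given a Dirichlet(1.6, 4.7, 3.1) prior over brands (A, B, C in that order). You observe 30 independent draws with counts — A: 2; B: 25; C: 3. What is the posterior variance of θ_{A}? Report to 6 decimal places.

The Dirichlet prior is conjugate to the Multinomial likelihood: each posterior αⱼ = prior αⱼ + observed count nⱼ.
Posterior concentration: (3.6, 29.7, 6.1), total = 39.4.
Var[θ_j] = α_j(Σα−α_j)/((Σα)²(Σα+1)) = 3.6·35.8/(39.4²·40.4) = 0.002055.

0.002055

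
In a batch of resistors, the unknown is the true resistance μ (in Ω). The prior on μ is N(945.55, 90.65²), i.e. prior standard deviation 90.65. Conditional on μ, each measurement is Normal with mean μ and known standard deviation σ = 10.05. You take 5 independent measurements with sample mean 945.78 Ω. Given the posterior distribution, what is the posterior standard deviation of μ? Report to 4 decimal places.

For Normal data with known variance σ², a Normal(μ₀, σ₀²) prior on μ is conjugate. Posterior precision = 1/σ₀² + n/σ²; posterior mean is the precision-weighted average of μ₀ and x̄.
σ₀² = 90.65² = 8217.4225, σ² = 10.05² = 101.0025; σ² + n·σ₀² = 101.0025 + 5·8217.4225 = 41188.115.
Posterior precision = 1/σ₀² + n/σ² = 1/8217.4225 + 5/101.0025 = (σ² + n·σ₀²)/(σ₀²σ²) = 41188.115/(8217.4225·101.0025); posterior variance σₙ² = σ₀²σ²/(σ² + n·σ₀²) = 8217.4225·101.0025/41188.115 = 20.150964.
Posterior SD = √σₙ² = √(8217.4225·101.0025/41188.115) = 4.4890.

4.4890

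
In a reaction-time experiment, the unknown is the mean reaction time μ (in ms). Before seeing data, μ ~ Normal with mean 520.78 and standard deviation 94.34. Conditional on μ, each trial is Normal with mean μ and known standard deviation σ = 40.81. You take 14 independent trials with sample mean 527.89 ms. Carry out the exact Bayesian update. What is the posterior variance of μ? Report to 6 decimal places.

117.392045

For Normal data with known variance σ², a Normal(μ₀, σ₀²) prior on μ is conjugate. Posterior precision = 1/σ₀² + n/σ²; posterior mean is the precision-weighted average of μ₀ and x̄.
σ₀² = 94.34² = 8900.0356, σ² = 40.81² = 1665.4561; σ² + n·σ₀² = 1665.4561 + 14·8900.0356 = 126265.9545.
Posterior precision = 1/σ₀² + n/σ² = 1/8900.0356 + 14/1665.4561 = (σ² + n·σ₀²)/(σ₀²σ²) = 126265.9545/(8900.0356·1665.4561); posterior variance σₙ² = σ₀²σ²/(σ² + n·σ₀²) = 8900.0356·1665.4561/126265.9545 = 117.392045.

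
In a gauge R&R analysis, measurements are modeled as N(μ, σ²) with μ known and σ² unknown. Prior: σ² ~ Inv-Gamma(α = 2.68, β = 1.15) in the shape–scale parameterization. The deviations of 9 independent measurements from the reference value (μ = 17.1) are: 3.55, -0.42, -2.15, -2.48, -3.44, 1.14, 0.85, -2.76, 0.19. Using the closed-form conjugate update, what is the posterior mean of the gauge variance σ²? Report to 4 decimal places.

3.8318

With known mean μ and an Inverse-Gamma(α, β) prior on σ², the Normal likelihood is conjugate: posterior is Inv-Gamma(α + n/2, β + Σ(xᵢ−μ)²/2).
Σ(xᵢ−μ)² = (3.55)² + (-0.42)² + (-2.15)² + (-2.48)² + (-3.44)² + (1.14)² + (0.85)² + (-2.76)² + (0.19)² = 45.0612.
Posterior: Inv-Gamma(2.68 + 9/2, 1.15 + 45.0612/2) = Inv-Gamma(7.18, 23.68060).
E[σ²|data] = β/(α−1) = 23.68060/6.18 = 3.8318.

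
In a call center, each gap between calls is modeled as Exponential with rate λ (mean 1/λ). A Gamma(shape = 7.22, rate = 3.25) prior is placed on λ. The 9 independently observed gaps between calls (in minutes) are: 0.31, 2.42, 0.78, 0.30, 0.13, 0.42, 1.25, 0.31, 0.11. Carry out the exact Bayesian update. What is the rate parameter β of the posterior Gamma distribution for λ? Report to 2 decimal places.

9.28

With a Gamma(shape α, rate β) prior on the exponential rate λ, the posterior after n observations with total T = Σxᵢ is Gamma(α+n, β+T).
Sum of observations T = 6.03 minutes; n = 9.
Posterior: Gamma(7.22+9, 3.25+6.03) = Gamma(16.22, 9.28).
Posterior β = 9.28.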